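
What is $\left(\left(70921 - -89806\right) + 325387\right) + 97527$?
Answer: $583641$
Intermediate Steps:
$\left(\left(70921 - -89806\right) + 325387\right) + 97527 = \left(\left(70921 + 89806\right) + 325387\right) + 97527 = \left(160727 + 325387\right) + 97527 = 486114 + 97527 = 583641$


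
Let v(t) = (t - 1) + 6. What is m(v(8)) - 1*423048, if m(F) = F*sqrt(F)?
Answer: -423048 + 13*sqrt(13) ≈ -4.2300e+5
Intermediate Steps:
v(t) = 5 + t (v(t) = (-1 + t) + 6 = 5 + t)
m(F) = F**(3/2)
m(v(8)) - 1*423048 = (5 + 8)**(3/2) - 1*423048 = 13**(3/2) - 423048 = 13*sqrt(13) - 423048 = -423048 + 13*sqrt(13)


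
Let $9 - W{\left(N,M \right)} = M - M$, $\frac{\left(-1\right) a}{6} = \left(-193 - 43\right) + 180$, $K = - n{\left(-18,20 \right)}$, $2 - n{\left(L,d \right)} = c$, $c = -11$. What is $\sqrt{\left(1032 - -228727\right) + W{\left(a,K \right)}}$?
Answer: $2 \sqrt{57442} \approx 479.34$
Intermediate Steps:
$n{\left(L,d \right)} = 13$ ($n{\left(L,d \right)} = 2 - -11 = 2 + 11 = 13$)
$K = -13$ ($K = \left(-1\right) 13 = -13$)
$a = 336$ ($a = - 6 \left(\left(-193 - 43\right) + 180\right) = - 6 \left(-236 + 180\right) = \left(-6\right) \left(-56\right) = 336$)
$W{\left(N,M \right)} = 9$ ($W{\left(N,M \right)} = 9 - \left(M - M\right) = 9 - 0 = 9 + 0 = 9$)
$\sqrt{\left(1032 - -228727\right) + W{\left(a,K \right)}} = \sqrt{\left(1032 - -228727\right) + 9} = \sqrt{\left(1032 + 228727\right) + 9} = \sqrt{229759 + 9} = \sqrt{229768} = 2 \sqrt{57442}$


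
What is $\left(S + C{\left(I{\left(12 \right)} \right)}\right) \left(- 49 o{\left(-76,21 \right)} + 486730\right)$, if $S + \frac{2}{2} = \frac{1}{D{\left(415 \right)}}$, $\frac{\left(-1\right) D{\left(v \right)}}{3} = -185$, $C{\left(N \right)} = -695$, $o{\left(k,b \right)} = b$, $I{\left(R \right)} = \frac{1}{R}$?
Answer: $- \frac{187616096579}{555} \approx -3.3805 \cdot 10^{8}$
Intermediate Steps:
$D{\left(v \right)} = 555$ ($D{\left(v \right)} = \left(-3\right) \left(-185\right) = 555$)
$S = - \frac{554}{555}$ ($S = -1 + \frac{1}{555} = - \frac{554}{555} \approx -0.9982$)
$\left(S + C{\left(I{\left(12 \right)} \right)}\right) \left(- 49 o{\left(-76,21 \right)} + 486730\right) = \left(- \frac{554}{555} - 695\right) \left(\left(-49\right) 21 + 486730\right) = - \frac{386279 \left(-1029 + 486730\right)}{555} = \left(- \frac{386279}{555}\right) 485701 = - \frac{187616096579}{555}$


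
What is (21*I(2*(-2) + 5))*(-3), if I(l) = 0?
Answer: 0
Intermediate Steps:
(21*I(2*(-2) + 5))*(-3) = (21*0)*(-3) = 0*(-3) = 0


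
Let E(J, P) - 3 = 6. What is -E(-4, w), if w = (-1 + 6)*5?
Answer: -9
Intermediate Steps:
w = 25 (w = 5*5 = 25)
E(J, P) = 9 (E(J, P) = 3 + 6 = 9)
-E(-4, w) = -1*9 = -9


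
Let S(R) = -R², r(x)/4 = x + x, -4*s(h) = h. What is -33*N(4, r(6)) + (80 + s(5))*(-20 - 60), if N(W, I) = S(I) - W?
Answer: 69864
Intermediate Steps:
s(h) = -h/4
r(x) = 8*x (r(x) = 4*(x + x) = 4*(2*x) = 8*x)
N(W, I) = -W - I² (N(W, I) = -I² - W = -W - I²)
-33*N(4, r(6)) + (80 + s(5))*(-20 - 60) = -33*(-1*4 - (8*6)²) + (80 - ¼*5)*(-20 - 60) = -33*(-4 - 1*48²) + (80 - 5/4)*(-80) = -33*(-4 - 1*2304) + (315/4)*(-80) = -33*(-4 - 2304) - 6300 = -33*(-2308) - 6300 = 76164 - 6300 = 69864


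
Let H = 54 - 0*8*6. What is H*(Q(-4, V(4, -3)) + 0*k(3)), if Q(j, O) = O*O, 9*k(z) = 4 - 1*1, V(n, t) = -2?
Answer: 216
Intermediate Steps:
k(z) = ⅓ (k(z) = (4 - 1*1)/9 = (4 - 1)/9 = (⅑)*3 = ⅓)
Q(j, O) = O²
H = 54 (H = 54 - 0*6 = 54 - 1*0 = 54 + 0 = 54)
H*(Q(-4, V(4, -3)) + 0*k(3)) = 54*((-2)² + 0*(⅓)) = 54*(4 + 0) = 54*4 = 216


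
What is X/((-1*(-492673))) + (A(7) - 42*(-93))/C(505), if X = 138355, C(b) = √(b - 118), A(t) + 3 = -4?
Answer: 138355/492673 + 3899*√43/129 ≈ 198.48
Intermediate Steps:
A(t) = -7 (A(t) = -3 - 4 = -7)
C(b) = √(-118 + b)
X/((-1*(-492673))) + (A(7) - 42*(-93))/C(505) = 138355/((-1*(-492673))) + (-7 - 42*(-93))/(√(-118 + 505)) = 138355/492673 + (-7 + 3906)/(√387) = 138355*(1/492673) + 3899/((3*√43)) = 138355/492673 + 3899*(√43/129) = 138355/492673 + 3899*√43/129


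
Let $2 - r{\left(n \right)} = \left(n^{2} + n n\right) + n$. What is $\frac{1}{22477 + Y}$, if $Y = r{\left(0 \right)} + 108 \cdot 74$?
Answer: $\frac{1}{30471} \approx 3.2818 \cdot 10^{-5}$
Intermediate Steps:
$r{\left(n \right)} = 2 - n - 2 n^{2}$ ($r{\left(n \right)} = 2 - \left(\left(n^{2} + n n\right) + n\right) = 2 - \left(\left(n^{2} + n^{2}\right) + n\right) = 2 - \left(2 n^{2} + n\right) = 2 - \left(n + 2 n^{2}\right) = 2 - n - 2 n^{2}$)
$Y = 7994$ ($Y = \left(2 - 0 - 2 \cdot 0^{2}\right) + 108 \cdot 74 = \left(2 + 0 - 0\right) + 7992 = \left(2 + 0 + 0\right) + 7992 = 2 + 7992 = 7994$)
$\frac{1}{22477 + Y} = \frac{1}{22477 + 7994} = \frac{1}{30471}$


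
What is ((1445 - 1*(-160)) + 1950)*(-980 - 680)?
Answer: -5901300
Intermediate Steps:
((1445 - 1*(-160)) + 1950)*(-980 - 680) = ((1445 + 160) + 1950)*(-1660) = (1605 + 1950)*(-1660) = 3555*(-1660) = -5901300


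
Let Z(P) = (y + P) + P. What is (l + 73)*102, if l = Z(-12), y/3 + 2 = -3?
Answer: 3468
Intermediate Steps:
y = -15 (y = -6 + 3*(-3) = -6 - 9 = -15)
Z(P) = -15 + 2*P (Z(P) = (-15 + P) + P = -15 + 2*P)
l = -39 (l = -15 + 2*(-12) = -15 - 24 = -39)
(l + 73)*102 = (-39 + 73)*102 = 34*102 = 3468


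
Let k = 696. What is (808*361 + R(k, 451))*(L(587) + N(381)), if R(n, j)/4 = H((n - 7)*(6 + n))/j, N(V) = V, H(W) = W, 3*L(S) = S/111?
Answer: 17014125560000/150183 ≈ 1.1329e+8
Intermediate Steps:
L(S) = S/333 (L(S) = (S/111)/3 = S/333)
R(n, j) = 4*(-7 + n)*(6 + n)/j (R(n, j) = 4*(((n - 7)*(6 + n))/j) = 4*(((-7 + n)*(6 + n))/j) = 4*((-7 + n)*(6 + n)/j) = 4*(-7 + n)*(6 + n)/j)
(808*361 + R(k, 451))*(L(587) + N(381)) = (808*361 + 4*(-42 + 696² - 1*696)/451)*((1/333)*587 + 381) = (291688 + 4*(1/451)*(-42 + 484416 - 696))*(587/333 + 381) = (291688 + 4*(1/451)*483678)*(127460/333) = (291688 + 1934712/451)*(127460/333) = (133486000/451)*(127460/333) = 17014125560000/150183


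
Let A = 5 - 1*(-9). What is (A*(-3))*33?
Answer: -1386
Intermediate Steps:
A = 14 (A = 5 + 9 = 14)
(A*(-3))*33 = (14*(-3))*33 = -42*33 = -1386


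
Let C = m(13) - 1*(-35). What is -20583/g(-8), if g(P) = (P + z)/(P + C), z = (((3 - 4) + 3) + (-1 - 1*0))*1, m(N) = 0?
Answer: 555741/7 ≈ 79392.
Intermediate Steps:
z = 1 (z = ((-1 + 3) + (-1 + 0))*1 = (2 - 1)*1 = 1*1 = 1)
C = 35 (C = 0 - 1*(-35) = 0 + 35 = 35)
g(P) = (1 + P)/(35 + P) (g(P) = (P + 1)/(P + 35) = (1 + P)/(35 + P))
-20583/g(-8) = -20583*(35 - 8)/(1 - 8) = -20583/(-7/27) = -20583*(-27/7) = 555741/7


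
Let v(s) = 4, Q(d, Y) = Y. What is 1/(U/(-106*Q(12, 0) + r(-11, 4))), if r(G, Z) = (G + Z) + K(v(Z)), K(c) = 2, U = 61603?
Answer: -5/61603 ≈ -8.1165e-5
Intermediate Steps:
r(G, Z) = 2 + G + Z (r(G, Z) = (G + Z) + 2 = 2 + G + Z)
1/(U/(-106*Q(12, 0) + r(-11, 4))) = 1/(61603/(-106*0 + (2 - 11 + 4))) = 1/(61603/(0 - 5)) = 1/(61603/(-5)) = 1/(61603*(-⅕)) = 1/(-61603/5) = -5/61603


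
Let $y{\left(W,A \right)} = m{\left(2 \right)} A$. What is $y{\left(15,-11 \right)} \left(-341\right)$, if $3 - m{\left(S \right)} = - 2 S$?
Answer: $26257$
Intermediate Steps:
$m{\left(S \right)} = 3 + 2 S$ ($m{\left(S \right)} = 3 - - 2 S = 3 + 2 S$)
$y{\left(W,A \right)} = 7 A$ ($y{\left(W,A \right)} = \left(3 + 2 \cdot 2\right) A = \left(3 + 4\right) A = 7 A$)
$y{\left(15,-11 \right)} \left(-341\right) = 7 \left(-11\right) \left(-341\right) = \left(-77\right) \left(-341\right) = 26257$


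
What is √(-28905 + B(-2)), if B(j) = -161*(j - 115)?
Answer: 2*I*√2517 ≈ 100.34*I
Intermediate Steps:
B(j) = 18515 - 161*j (B(j) = -161*(-115 + j) = 18515 - 161*j)
√(-28905 + B(-2)) = √(-28905 + (18515 - 161*(-2))) = √(-28905 + (18515 + 322)) = √(-28905 + 18837) = √(-10068) = 2*I*√2517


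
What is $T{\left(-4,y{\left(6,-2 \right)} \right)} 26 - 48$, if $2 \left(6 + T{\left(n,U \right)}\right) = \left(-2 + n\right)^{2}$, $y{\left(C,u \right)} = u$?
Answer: $264$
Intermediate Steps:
$T{\left(n,U \right)} = -6 + \frac{\left(-2 + n\right)^{2}}{2}$
$T{\left(-4,y{\left(6,-2 \right)} \right)} 26 - 48 = \left(-6 + \frac{\left(-2 - 4\right)^{2}}{2}\right) 26 - 48 = \left(-6 + \frac{\left(-6\right)^{2}}{2}\right) 26 - 48 = \left(-6 + \frac{1}{2} \cdot 36\right) 26 - 48 = \left(-6 + 18\right) 26 - 48 = 12 \cdot 26 - 48 = 312 - 48 = 264$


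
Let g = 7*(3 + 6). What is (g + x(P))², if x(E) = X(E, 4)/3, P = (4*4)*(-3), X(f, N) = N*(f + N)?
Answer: 169/9 ≈ 18.778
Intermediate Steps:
X(f, N) = N*(N + f)
P = -48 (P = 16*(-3) = -48)
x(E) = 16/3 + 4*E/3 (x(E) = (4*(4 + E))/3 = (16 + 4*E)*(⅓) = 16/3 + 4*E/3)
g = 63 (g = 7*9 = 63)
(g + x(P))² = (63 + (16/3 + (4/3)*(-48)))² = (63 + (16/3 - 64))² = (63 - 176/3)² = (13/3)² = 169/9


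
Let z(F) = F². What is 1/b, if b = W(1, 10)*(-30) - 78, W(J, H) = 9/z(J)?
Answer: -1/348 ≈ -0.0028736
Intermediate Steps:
W(J, H) = 9/J² (W(J, H) = 9/(J²) = 9/J²)
b = -348 (b = (9/1²)*(-30) - 78 = (9*1)*(-30) - 78 = 9*(-30) - 78 = -270 - 78 = -348)
1/b = 1/(-348) = -1/348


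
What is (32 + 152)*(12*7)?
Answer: 15456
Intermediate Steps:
(32 + 152)*(12*7) = 184*84 = 15456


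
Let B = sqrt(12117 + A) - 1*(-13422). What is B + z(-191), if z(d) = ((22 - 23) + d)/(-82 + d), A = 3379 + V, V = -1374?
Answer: 1221466/91 + sqrt(14122) ≈ 13542.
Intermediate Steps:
A = 2005 (A = 3379 - 1374 = 2005)
z(d) = (-1 + d)/(-82 + d)
B = 13422 + sqrt(14122) (B = sqrt(12117 + 2005) - 1*(-13422) = sqrt(14122) + 13422 = 13422 + sqrt(14122) ≈ 13541.)
B + z(-191) = (13422 + sqrt(14122)) + (-1 - 191)/(-82 - 191) = (13422 + sqrt(14122)) - 192/(-273) = (13422 + sqrt(14122)) - 1/273*(-192) = (13422 + sqrt(14122)) + 64/91 = 1221466/91 + sqrt(14122)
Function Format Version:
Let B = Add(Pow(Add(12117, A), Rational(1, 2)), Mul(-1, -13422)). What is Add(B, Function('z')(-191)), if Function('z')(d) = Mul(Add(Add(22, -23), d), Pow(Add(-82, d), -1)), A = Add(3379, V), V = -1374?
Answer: Add(Rational(1221466, 91), Pow(14122, Rational(1, 2))) ≈ 13542.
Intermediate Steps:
A = 2005 (A = Add(3379, -1374) = 2005)
Function('z')(d) = Mul(Pow(Add(-82, d), -1), Add(-1, d)) (Function('z')(d) = Mul(Add(-1, d), Pow(Add(-82, d), -1)) = Mul(Pow(Add(-82, d), -1), Add(-1, d)))
B = Add(13422, Pow(14122, Rational(1, 2))) (B = Add(Pow(Add(12117, 2005), Rational(1, 2)), Mul(-1, -13422)) = Add(Pow(14122, Rational(1, 2)), 13422) = Add(13422, Pow(14122, Rational(1, 2))) ≈ 13541.)
Add(B, Function('z')(-191)) = Add(Add(13422, Pow(14122, Rational(1, 2))), Mul(Pow(Add(-82, -191), -1), Add(-1, -191))) = Add(Add(13422, Pow(14122, Rational(1, 2))), Mul(Pow(-273, -1), -192)) = Add(Add(13422, Pow(14122, Rational(1, 2))), Mul(Rational(-1, 273), -192)) = Add(Add(13422, Pow(14122, Rational(1, 2))), Rational(64, 91)) = Add(Rational(1221466, 91), Pow(14122, Rational(1, 2)))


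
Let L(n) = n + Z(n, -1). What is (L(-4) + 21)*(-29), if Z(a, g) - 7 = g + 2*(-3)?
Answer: -493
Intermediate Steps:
Z(a, g) = 1 + g (Z(a, g) = 7 + (g + 2*(-3)) = 7 + (g - 6) = 7 + (-6 + g) = 1 + g)
L(n) = n (L(n) = n + (1 - 1) = n + 0 = n)
(L(-4) + 21)*(-29) = (-4 + 21)*(-29) = 17*(-29) = -493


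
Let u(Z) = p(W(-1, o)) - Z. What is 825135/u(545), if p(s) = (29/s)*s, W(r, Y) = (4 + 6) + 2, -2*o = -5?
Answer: -275045/172 ≈ -1599.1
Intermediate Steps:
o = 5/2 (o = -½*(-5) = 5/2 ≈ 2.5000)
W(r, Y) = 12 (W(r, Y) = 10 + 2 = 12)
p(s) = 29
u(Z) = 29 - Z
825135/u(545) = 825135/(29 - 1*545) = 825135/(29 - 545) = 825135/(-516) = 825135*(-1/516) = -275045/172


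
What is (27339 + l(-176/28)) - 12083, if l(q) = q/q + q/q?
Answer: 15258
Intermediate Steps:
l(q) = 2 (l(q) = 1 + 1 = 2)
(27339 + l(-176/28)) - 12083 = (27339 + 2) - 12083 = 27341 - 12083 = 15258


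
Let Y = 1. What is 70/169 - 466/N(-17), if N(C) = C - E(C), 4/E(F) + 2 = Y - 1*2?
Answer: 239552/7943 ≈ 30.159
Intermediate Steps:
E(F) = -4/3 (E(F) = 4/(-2 + (1 - 1*2)) = 4/(-2 + (1 - 2)) = 4/(-2 - 1) = 4/(-3) = 4*(-1/3) = -4/3)
N(C) = 4/3 + C (N(C) = C - 1*(-4/3) = C + 4/3 = 4/3 + C)
70/169 - 466/N(-17) = 70/169 - 466/(4/3 - 17) = 70*(1/169) - 466/(-47/3) = 70/169 - 466*(-3/47) = 70/169 + 1398/47 = 239552/7943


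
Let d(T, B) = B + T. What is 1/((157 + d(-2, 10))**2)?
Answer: 1/27225 ≈ 3.6731e-5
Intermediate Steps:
1/((157 + d(-2, 10))**2) = 1/((157 + (10 - 2))**2) = 1/((157 + 8)**2) = 1/(165**2) = 1/27225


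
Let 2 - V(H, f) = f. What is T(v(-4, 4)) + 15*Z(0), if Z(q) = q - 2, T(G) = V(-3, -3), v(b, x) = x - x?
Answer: -25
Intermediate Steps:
v(b, x) = 0
V(H, f) = 2 - f
T(G) = 5 (T(G) = 2 - 1*(-3) = 2 + 3 = 5)
Z(q) = -2 + q
T(v(-4, 4)) + 15*Z(0) = 5 + 15*(-2 + 0) = 5 + 15*(-2) = 5 - 30 = -25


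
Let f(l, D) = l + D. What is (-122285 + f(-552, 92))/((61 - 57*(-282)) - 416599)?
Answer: 40915/133488 ≈ 0.30651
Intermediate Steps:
f(l, D) = D + l
(-122285 + f(-552, 92))/((61 - 57*(-282)) - 416599) = (-122285 + (92 - 552))/((61 - 57*(-282)) - 416599) = (-122285 - 460)/((61 + 16074) - 416599) = -122745/(16135 - 416599) = -122745/(-400464) = -122745*(-1/400464) = 40915/133488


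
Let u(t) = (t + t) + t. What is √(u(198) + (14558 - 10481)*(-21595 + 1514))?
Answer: 3*I*√9096627 ≈ 9048.2*I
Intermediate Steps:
u(t) = 3*t (u(t) = 2*t + t = 3*t)
√(u(198) + (14558 - 10481)*(-21595 + 1514)) = √(3*198 + (14558 - 10481)*(-21595 + 1514)) = √(594 + 4077*(-20081)) = √(594 - 81870237) = √(-81869643) = 3*I*√9096627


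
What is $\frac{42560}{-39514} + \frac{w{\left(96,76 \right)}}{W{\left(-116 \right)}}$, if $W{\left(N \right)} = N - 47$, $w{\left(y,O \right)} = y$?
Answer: $- \frac{5365312}{3220391} \approx -1.666$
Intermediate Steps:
$W{\left(N \right)} = -47 + N$ ($W{\left(N \right)} = N - 47 = -47 + N$)
$\frac{42560}{-39514} + \frac{w{\left(96,76 \right)}}{W{\left(-116 \right)}} = \frac{42560}{-39514} + \frac{96}{-47 - 116} = 42560 \left(- \frac{1}{39514}\right) + \frac{96}{-163} = - \frac{21280}{19757} + 96 \left(- \frac{1}{163}\right) = - \frac{21280}{19757} - \frac{96}{163} = - \frac{5365312}{3220391}$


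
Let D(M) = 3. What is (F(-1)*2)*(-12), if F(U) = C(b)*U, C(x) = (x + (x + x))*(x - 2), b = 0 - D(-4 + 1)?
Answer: 1080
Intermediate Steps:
b = -3 (b = 0 - 1*3 = 0 - 3 = -3)
C(x) = 3*x*(-2 + x) (C(x) = (x + 2*x)*(-2 + x) = (3*x)*(-2 + x) = 3*x*(-2 + x))
F(U) = 45*U (F(U) = (3*(-3)*(-2 - 3))*U = (3*(-3)*(-5))*U = 45*U)
(F(-1)*2)*(-12) = ((45*(-1))*2)*(-12) = -45*2*(-12) = -90*(-12) = 1080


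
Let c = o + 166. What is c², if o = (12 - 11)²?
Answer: 27889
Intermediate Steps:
o = 1 (o = 1² = 1)
c = 167 (c = 1 + 166 = 167)
c² = 167² = 27889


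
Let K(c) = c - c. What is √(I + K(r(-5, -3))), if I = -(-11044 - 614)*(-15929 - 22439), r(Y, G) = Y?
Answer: 8*I*√6988971 ≈ 21149.0*I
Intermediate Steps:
K(c) = 0
I = -447294144 (I = -(-11658)*(-38368) = -1*447294144 = -447294144)
√(I + K(r(-5, -3))) = √(-447294144 + 0) = √(-447294144) = 8*I*√6988971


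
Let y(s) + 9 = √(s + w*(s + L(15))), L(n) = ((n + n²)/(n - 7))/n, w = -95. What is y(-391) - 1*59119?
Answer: -59128 + 2*√9141 ≈ -58937.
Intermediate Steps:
L(n) = (n + n²)/(n*(-7 + n)) (L(n) = ((n + n²)/(-7 + n))/n = (n + n²)/(n*(-7 + n)))
y(s) = -9 + √(-190 - 94*s) (y(s) = -9 + √(s - 95*(s + (1 + 15)/(-7 + 15))) = -9 + √(s - 95*(s + 16/8)) = -9 + √(s - 95*(s + (⅛)*16)) = -9 + √(s - 95*(s + 2)) = -9 + √(s - 95*(2 + s)) = -9 + √(s + (-190 - 95*s)) = -9 + √(-190 - 94*s))
y(-391) - 1*59119 = (-9 + √(-190 - 94*(-391))) - 1*59119 = (-9 + √(-190 + 36754)) - 59119 = (-9 + √36564) - 59119 = (-9 + 2*√9141) - 59119 = -59128 + 2*√9141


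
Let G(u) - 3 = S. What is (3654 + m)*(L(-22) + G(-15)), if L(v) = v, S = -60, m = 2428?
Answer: -480478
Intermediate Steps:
G(u) = -57 (G(u) = 3 - 60 = -57)
(3654 + m)*(L(-22) + G(-15)) = (3654 + 2428)*(-22 - 57) = 6082*(-79) = -480478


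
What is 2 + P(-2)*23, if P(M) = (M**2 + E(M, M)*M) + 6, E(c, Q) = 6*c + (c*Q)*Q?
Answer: 1152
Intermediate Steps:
E(c, Q) = 6*c + c*Q**2 (E(c, Q) = 6*c + (Q*c)*Q = 6*c + c*Q**2)
P(M) = 6 + M**2 + M**2*(6 + M**2) (P(M) = (M**2 + (M*(6 + M**2))*M) + 6 = (M**2 + M**2*(6 + M**2)) + 6 = 6 + M**2 + M**2*(6 + M**2))
2 + P(-2)*23 = 2 + (6 + (-2)**4 + 7*(-2)**2)*23 = 2 + (6 + 16 + 7*4)*23 = 2 + (6 + 16 + 28)*23 = 2 + 50*23 = 2 + 1150 = 1152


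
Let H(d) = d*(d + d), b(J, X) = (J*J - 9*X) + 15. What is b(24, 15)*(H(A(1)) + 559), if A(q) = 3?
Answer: 263112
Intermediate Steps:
b(J, X) = 15 + J² - 9*X (b(J, X) = (J² - 9*X) + 15 = 15 + J² - 9*X)
H(d) = 2*d² (H(d) = d*(2*d) = 2*d²)
b(24, 15)*(H(A(1)) + 559) = (15 + 24² - 9*15)*(2*3² + 559) = (15 + 576 - 135)*(2*9 + 559) = 456*(18 + 559) = 456*577 = 263112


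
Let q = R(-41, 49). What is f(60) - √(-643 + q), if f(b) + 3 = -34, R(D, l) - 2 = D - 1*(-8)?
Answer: -37 - I*√674 ≈ -37.0 - 25.962*I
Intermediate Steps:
R(D, l) = 10 + D (R(D, l) = 2 + (D - 1*(-8)) = 2 + (D + 8) = 2 + (8 + D) = 10 + D)
f(b) = -37 (f(b) = -3 - 34 = -37)
q = -31 (q = 10 - 41 = -31)
f(60) - √(-643 + q) = -37 - √(-643 - 31) = -37 - √(-674) = -37 - I*√674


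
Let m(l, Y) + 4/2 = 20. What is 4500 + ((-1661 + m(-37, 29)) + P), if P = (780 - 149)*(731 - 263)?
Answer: 298165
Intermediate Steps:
m(l, Y) = 18 (m(l, Y) = -2 + 20 = 18)
P = 295308 (P = 631*468 = 295308)
4500 + ((-1661 + m(-37, 29)) + P) = 4500 + ((-1661 + 18) + 295308) = 4500 + (-1643 + 295308) = 4500 + 293665 = 298165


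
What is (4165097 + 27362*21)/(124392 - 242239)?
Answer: -4739699/117847 ≈ -40.219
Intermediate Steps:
(4165097 + 27362*21)/(124392 - 242239) = (4165097 + 574602)/(-117847) = 4739699*(-1/117847) = -4739699/117847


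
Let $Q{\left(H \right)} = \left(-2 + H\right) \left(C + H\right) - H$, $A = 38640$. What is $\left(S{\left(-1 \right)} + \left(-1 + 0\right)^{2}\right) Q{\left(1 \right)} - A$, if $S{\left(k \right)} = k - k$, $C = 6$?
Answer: $-38648$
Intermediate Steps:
$S{\left(k \right)} = 0$
$Q{\left(H \right)} = - H + \left(-2 + H\right) \left(6 + H\right)$ ($Q{\left(H \right)} = \left(-2 + H\right) \left(6 + H\right) - H = - H + \left(-2 + H\right) \left(6 + H\right)$)
$\left(S{\left(-1 \right)} + \left(-1 + 0\right)^{2}\right) Q{\left(1 \right)} - A = \left(0 + \left(-1 + 0\right)^{2}\right) \left(-12 + 1^{2} + 3 \cdot 1\right) - 38640 = \left(0 + \left(-1\right)^{2}\right) \left(-12 + 1 + 3\right) - 38640 = \left(0 + 1\right) \left(-8\right) - 38640 = 1 \left(-8\right) - 38640 = -8 - 38640 = -38648$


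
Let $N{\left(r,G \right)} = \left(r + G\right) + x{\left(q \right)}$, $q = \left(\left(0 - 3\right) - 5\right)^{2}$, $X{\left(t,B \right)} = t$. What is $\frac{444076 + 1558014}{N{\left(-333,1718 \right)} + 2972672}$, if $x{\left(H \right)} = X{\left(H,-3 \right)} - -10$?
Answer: $\frac{2002090}{2974131} \approx 0.67317$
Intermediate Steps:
$q = 64$ ($q = \left(\left(0 - 3\right) - 5\right)^{2} = \left(-3 - 5\right)^{2} = \left(-8\right)^{2} = 64$)
$x{\left(H \right)} = 10 + H$ ($x{\left(H \right)} = H - -10 = H + 10 = 10 + H$)
$N{\left(r,G \right)} = 74 + G + r$ ($N{\left(r,G \right)} = \left(r + G\right) + \left(10 + 64\right) = \left(G + r\right) + 74 = 74 + G + r$)
$\frac{444076 + 1558014}{N{\left(-333,1718 \right)} + 2972672} = \frac{444076 + 1558014}{\left(74 + 1718 - 333\right) + 2972672} = \frac{2002090}{1459 + 2972672} = \frac{2002090}{2974131}$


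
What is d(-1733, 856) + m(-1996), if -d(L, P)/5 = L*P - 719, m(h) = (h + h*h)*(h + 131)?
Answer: -7419046465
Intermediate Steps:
m(h) = (131 + h)*(h + h²) (m(h) = (h + h²)*(131 + h) = (131 + h)*(h + h²))
d(L, P) = 3595 - 5*L*P (d(L, P) = -5*(L*P - 719) = -5*(-719 + L*P) = 3595 - 5*L*P)
d(-1733, 856) + m(-1996) = (3595 - 5*(-1733)*856) - 1996*(131 + (-1996)² + 132*(-1996)) = (3595 + 7417240) - 1996*(131 + 3984016 - 263472) = 7420835 - 1996*3720675 = 7420835 - 7426467300 = -7419046465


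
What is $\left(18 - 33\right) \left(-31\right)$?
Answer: $465$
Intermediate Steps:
$\left(18 - 33\right) \left(-31\right) = \left(-15\right) \left(-31\right) = 465$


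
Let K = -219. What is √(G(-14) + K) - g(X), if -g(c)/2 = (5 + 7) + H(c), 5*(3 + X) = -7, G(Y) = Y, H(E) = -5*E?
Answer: 68 + I*√233 ≈ 68.0 + 15.264*I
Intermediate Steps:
X = -22/5 (X = -3 + (⅕)*(-7) = -3 - 7/5 = -22/5 ≈ -4.4000)
g(c) = -24 + 10*c (g(c) = -2*((5 + 7) - 5*c) = -2*(12 - 5*c) = -24 + 10*c)
√(G(-14) + K) - g(X) = √(-14 - 219) - (-24 + 10*(-22/5)) = √(-233) - (-24 - 44) = I*√233 - 1*(-68) = I*√233 + 68 = 68 + I*√233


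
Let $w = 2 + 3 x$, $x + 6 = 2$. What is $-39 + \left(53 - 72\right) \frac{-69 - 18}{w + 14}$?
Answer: $\frac{1497}{4} \approx 374.25$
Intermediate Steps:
$x = -4$ ($x = -6 + 2 = -4$)
$w = -10$ ($w = 2 + 3 \left(-4\right) = 2 - 12 = -10$)
$-39 + \left(53 - 72\right) \frac{-69 - 18}{w + 14} = -39 + \left(53 - 72\right) \frac{-69 - 18}{-10 + 14} = -39 - 19 \left(- \frac{87}{4}\right) = -39 - 19 \left(\left(-87\right) \frac{1}{4}\right) = -39 - - \frac{1653}{4} = -39 + \frac{1653}{4} = \frac{1497}{4}$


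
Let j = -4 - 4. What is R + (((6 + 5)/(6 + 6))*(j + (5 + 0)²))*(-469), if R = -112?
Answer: -89047/12 ≈ -7420.6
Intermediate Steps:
j = -8
R + (((6 + 5)/(6 + 6))*(j + (5 + 0)²))*(-469) = -112 + (((6 + 5)/(6 + 6))*(-8 + (5 + 0)²))*(-469) = -112 + ((11/12)*(-8 + 5²))*(-469) = -112 + ((11*(1/12))*(-8 + 25))*(-469) = -112 + ((11/12)*17)*(-469) = -112 + (187/12)*(-469) = -112 - 87703/12 = -89047/12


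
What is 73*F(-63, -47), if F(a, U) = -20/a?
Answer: 1460/63 ≈ 23.175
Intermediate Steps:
73*F(-63, -47) = 73*(-20/(-63)) = 73*(-20*(-1/63)) = 73*(20/63) = 1460/63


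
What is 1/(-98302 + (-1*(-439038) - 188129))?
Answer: 1/152607 ≈ 6.5528e-6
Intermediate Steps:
1/(-98302 + (-1*(-439038) - 188129)) = 1/(-98302 + (439038 - 188129)) = 1/(-98302 + 250909) = 1/152607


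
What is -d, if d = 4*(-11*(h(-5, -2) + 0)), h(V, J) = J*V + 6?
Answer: 704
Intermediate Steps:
h(V, J) = 6 + J*V
d = -704 (d = 4*(-11*((6 - 2*(-5)) + 0)) = 4*(-11*((6 + 10) + 0)) = 4*(-11*(16 + 0)) = 4*(-11*16) = 4*(-176) = -704)
-d = -1*(-704) = 704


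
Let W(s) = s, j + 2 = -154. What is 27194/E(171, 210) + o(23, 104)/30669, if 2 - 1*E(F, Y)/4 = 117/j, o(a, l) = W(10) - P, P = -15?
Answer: 834013061/337359 ≈ 2472.2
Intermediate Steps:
j = -156 (j = -2 - 154 = -156)
o(a, l) = 25 (o(a, l) = 10 - 1*(-15) = 10 + 15 = 25)
E(F, Y) = 11 (E(F, Y) = 8 - 468/(-156) = 8 - 468*(-1)/156 = 8 - 4*(-3/4) = 8 + 3 = 11)
27194/E(171, 210) + o(23, 104)/30669 = 27194/11 + 25/30669 = 834013061/337359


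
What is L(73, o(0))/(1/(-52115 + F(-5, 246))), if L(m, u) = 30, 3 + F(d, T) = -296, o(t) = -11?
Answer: -1572420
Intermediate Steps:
F(d, T) = -299 (F(d, T) = -3 - 296 = -299)
L(73, o(0))/(1/(-52115 + F(-5, 246))) = 30/(1/(-52115 - 299)) = 30/(1/(-52414)) = 30/(-1/52414) = 30*(-52414) = -1572420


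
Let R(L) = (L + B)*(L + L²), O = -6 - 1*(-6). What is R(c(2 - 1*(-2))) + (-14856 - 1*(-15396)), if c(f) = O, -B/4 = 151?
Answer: 540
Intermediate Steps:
B = -604 (B = -4*151 = -604)
O = 0 (O = -6 + 6 = 0)
c(f) = 0
R(L) = (-604 + L)*(L + L²) (R(L) = (L - 604)*(L + L²) = (-604 + L)*(L + L²))
R(c(2 - 1*(-2))) + (-14856 - 1*(-15396)) = 0*(-604 + 0² - 603*0) + (-14856 - 1*(-15396)) = 0*(-604 + 0 + 0) + (-14856 + 15396) = 0*(-604) + 540 = 0 + 540 = 540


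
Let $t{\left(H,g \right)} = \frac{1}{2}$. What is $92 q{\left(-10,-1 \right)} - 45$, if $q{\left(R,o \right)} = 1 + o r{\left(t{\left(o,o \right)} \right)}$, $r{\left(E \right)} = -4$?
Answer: $415$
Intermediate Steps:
$t{\left(H,g \right)} = \frac{1}{2}$
$q{\left(R,o \right)} = 1 - 4 o$ ($q{\left(R,o \right)} = 1 + o \left(-4\right) = 1 - 4 o$)
$92 q{\left(-10,-1 \right)} - 45 = 92 \left(1 - -4\right) - 45 = 92 \left(1 + 4\right) - 45 = 92 \cdot 5 - 45 = 460 - 45 = 415$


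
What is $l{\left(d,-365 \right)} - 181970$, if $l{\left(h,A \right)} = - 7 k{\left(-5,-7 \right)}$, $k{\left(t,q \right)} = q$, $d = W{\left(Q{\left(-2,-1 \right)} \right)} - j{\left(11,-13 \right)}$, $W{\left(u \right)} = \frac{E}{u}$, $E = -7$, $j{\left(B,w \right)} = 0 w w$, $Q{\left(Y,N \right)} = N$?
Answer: $-181921$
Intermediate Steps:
$j{\left(B,w \right)} = 0$ ($j{\left(B,w \right)} = 0 w = 0$)
$W{\left(u \right)} = - \frac{7}{u}$
$d = 7$ ($d = - \frac{7}{-1} - 0 = \left(-7\right) \left(-1\right) + 0 = 7 + 0 = 7$)
$l{\left(h,A \right)} = 49$ ($l{\left(h,A \right)} = \left(-7\right) \left(-7\right) = 49$)
$l{\left(d,-365 \right)} - 181970 = 49 - 181970 = -181921$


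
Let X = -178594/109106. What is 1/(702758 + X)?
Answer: 54553/38337467877 ≈ 1.4230e-6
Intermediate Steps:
X = -89297/54553 (X = -178594*1/109106 = -89297/54553 ≈ -1.6369)
1/(702758 + X) = 1/(702758 - 89297/54553) = 1/(38337467877/54553) = 54553/38337467877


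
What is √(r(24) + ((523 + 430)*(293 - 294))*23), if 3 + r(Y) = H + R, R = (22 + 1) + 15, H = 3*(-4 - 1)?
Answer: I*√21899 ≈ 147.98*I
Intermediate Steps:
H = -15 (H = 3*(-5) = -15)
R = 38 (R = 23 + 15 = 38)
r(Y) = 20 (r(Y) = -3 + (-15 + 38) = -3 + 23 = 20)
√(r(24) + ((523 + 430)*(293 - 294))*23) = √(20 + ((523 + 430)*(293 - 294))*23) = √(20 + (953*(-1))*23) = √(20 - 953*23) = √(20 - 21919) = √(-21899) = I*√21899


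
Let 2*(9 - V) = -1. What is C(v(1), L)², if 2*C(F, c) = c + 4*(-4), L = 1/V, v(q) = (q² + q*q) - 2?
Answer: 22801/361 ≈ 63.161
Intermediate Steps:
v(q) = -2 + 2*q² (v(q) = (q² + q²) - 2 = 2*q² - 2 = -2 + 2*q²)
V = 19/2 (V = 9 - ½*(-1) = 9 + ½ = 19/2 ≈ 9.5000)
L = 2/19 (L = 1/(19/2) = 2/19 ≈ 0.10526)
C(F, c) = -8 + c/2 (C(F, c) = (c + 4*(-4))/2 = (c - 16)/2 = (-16 + c)/2 = -8 + c/2)
C(v(1), L)² = (-8 + (½)*(2/19))² = (-8 + 1/19)² = (-151/19)² = 22801/361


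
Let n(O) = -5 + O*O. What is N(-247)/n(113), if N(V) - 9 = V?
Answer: -119/6382 ≈ -0.018646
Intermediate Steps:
n(O) = -5 + O²
N(V) = 9 + V
N(-247)/n(113) = (9 - 247)/(-5 + 113²) = -238/(-5 + 12769) = -238/12764 = -238*1/12764 = -119/6382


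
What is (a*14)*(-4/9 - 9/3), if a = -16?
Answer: 6944/9 ≈ 771.56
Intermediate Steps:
(a*14)*(-4/9 - 9/3) = (-16*14)*(-4/9 - 9/3) = -224*(-4*⅑ - 9*⅓) = -224*(-4/9 - 3) = -224*(-31/9) = 6944/9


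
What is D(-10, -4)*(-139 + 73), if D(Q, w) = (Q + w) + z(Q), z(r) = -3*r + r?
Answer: -396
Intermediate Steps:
z(r) = -2*r
D(Q, w) = w - Q (D(Q, w) = (Q + w) - 2*Q = w - Q)
D(-10, -4)*(-139 + 73) = (-4 - 1*(-10))*(-139 + 73) = (-4 + 10)*(-66) = 6*(-66) = -396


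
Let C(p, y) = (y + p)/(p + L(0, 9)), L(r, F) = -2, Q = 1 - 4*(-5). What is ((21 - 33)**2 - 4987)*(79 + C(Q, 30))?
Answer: -7516336/19 ≈ -3.9560e+5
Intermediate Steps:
Q = 21 (Q = 1 + 20 = 21)
C(p, y) = (p + y)/(-2 + p) (C(p, y) = (y + p)/(p - 2) = (p + y)/(-2 + p))
((21 - 33)**2 - 4987)*(79 + C(Q, 30)) = ((21 - 33)**2 - 4987)*(79 + (21 + 30)/(-2 + 21)) = ((-12)**2 - 4987)*(79 + 51/19) = (144 - 4987)*(79 + (1/19)*51) = -4843*(79 + 51/19) = -4843*1552/19 = -7516336/19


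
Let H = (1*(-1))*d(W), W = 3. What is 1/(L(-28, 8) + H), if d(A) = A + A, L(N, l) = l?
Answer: ½ ≈ 0.50000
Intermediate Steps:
d(A) = 2*A
H = -6 (H = (1*(-1))*(2*3) = -1*6 = -6)
1/(L(-28, 8) + H) = 1/(8 - 6) = 1/2 = ½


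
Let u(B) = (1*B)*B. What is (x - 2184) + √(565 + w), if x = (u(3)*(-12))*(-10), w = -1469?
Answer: -1104 + 2*I*√226 ≈ -1104.0 + 30.067*I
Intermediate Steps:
u(B) = B² (u(B) = B*B = B²)
x = 1080 (x = (3²*(-12))*(-10) = (9*(-12))*(-10) = -108*(-10) = 1080)
(x - 2184) + √(565 + w) = (1080 - 2184) + √(565 - 1469) = -1104 + √(-904) = -1104 + 2*I*√226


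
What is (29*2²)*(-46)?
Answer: -5336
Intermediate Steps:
(29*2²)*(-46) = (29*4)*(-46) = 116*(-46) = -5336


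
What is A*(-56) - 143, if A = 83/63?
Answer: -1951/9 ≈ -216.78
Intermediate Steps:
A = 83/63 (A = 83*(1/63) = 83/63 ≈ 1.3175)
A*(-56) - 143 = (83/63)*(-56) - 143 = -664/9 - 143 = -1951/9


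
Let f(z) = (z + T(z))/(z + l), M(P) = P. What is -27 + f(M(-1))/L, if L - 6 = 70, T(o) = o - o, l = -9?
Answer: -20519/760 ≈ -26.999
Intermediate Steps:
T(o) = 0
L = 76 (L = 6 + 70 = 76)
f(z) = z/(-9 + z) (f(z) = (z + 0)/(z - 9) = z/(-9 + z))
-27 + f(M(-1))/L = -27 + (-1/(-9 - 1))/76 = -27 + (-1/(-10))/76 = -27 + (-1*(-⅒))/76 = -27 + (1/76)*(⅒) = -27 + 1/760 = -20519/760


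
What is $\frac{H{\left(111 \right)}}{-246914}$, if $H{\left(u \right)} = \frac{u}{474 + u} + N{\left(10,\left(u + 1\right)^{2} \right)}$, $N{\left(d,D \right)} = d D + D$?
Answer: $- \frac{26906917}{48148230} \approx -0.55884$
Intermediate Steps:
$N{\left(d,D \right)} = D + D d$ ($N{\left(d,D \right)} = D d + D = D + D d$)
$H{\left(u \right)} = 11 \left(1 + u\right)^{2} + \frac{u}{474 + u}$ ($H{\left(u \right)} = \frac{u}{474 + u} + \left(u + 1\right)^{2} \left(1 + 10\right) = \frac{u}{474 + u} + \left(1 + u\right)^{2} \cdot 11 = \frac{u}{474 + u} + 11 \left(1 + u\right)^{2} = 11 \left(1 + u\right)^{2} + \frac{u}{474 + u}$)
$\frac{H{\left(111 \right)}}{-246914} = \frac{\frac{1}{474 + 111} \left(5214 + 11 \cdot 111^{3} + 5236 \cdot 111^{2} + 10440 \cdot 111\right)}{-246914} = \frac{5214 + 11 \cdot 1367631 + 5236 \cdot 12321 + 1158840}{585} \left(- \frac{1}{246914}\right) = \frac{5214 + 15043941 + 64512756 + 1158840}{585} \left(- \frac{1}{246914}\right) = \frac{1}{585} \cdot 80720751 \left(- \frac{1}{246914}\right) = \frac{26906917}{195} \left(- \frac{1}{246914}\right) = - \frac{26906917}{48148230}$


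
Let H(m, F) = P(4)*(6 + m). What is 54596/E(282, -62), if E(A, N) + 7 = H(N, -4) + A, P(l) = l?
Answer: 54596/51 ≈ 1070.5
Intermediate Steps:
H(m, F) = 24 + 4*m (H(m, F) = 4*(6 + m) = 24 + 4*m)
E(A, N) = 17 + A + 4*N (E(A, N) = -7 + ((24 + 4*N) + A) = -7 + (24 + A + 4*N) = 17 + A + 4*N)
54596/E(282, -62) = 54596/(17 + 282 + 4*(-62)) = 54596/(17 + 282 - 248) = 54596/51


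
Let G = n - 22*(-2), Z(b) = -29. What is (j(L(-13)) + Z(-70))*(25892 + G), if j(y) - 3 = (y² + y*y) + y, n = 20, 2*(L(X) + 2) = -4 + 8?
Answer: -674856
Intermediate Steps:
L(X) = 0 (L(X) = -2 + (-4 + 8)/2 = -2 + (½)*4 = -2 + 2 = 0)
G = 64 (G = 20 - 22*(-2) = 20 + 44 = 64)
j(y) = 3 + y + 2*y² (j(y) = 3 + ((y² + y*y) + y) = 3 + ((y² + y²) + y) = 3 + (2*y² + y) = 3 + (y + 2*y²) = 3 + y + 2*y²)
(j(L(-13)) + Z(-70))*(25892 + G) = ((3 + 0 + 2*0²) - 29)*(25892 + 64) = ((3 + 0 + 2*0) - 29)*25956 = ((3 + 0 + 0) - 29)*25956 = (3 - 29)*25956 = -26*25956 = -674856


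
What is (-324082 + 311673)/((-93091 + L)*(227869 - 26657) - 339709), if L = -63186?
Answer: 12409/31445147433 ≈ 3.9462e-7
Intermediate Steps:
(-324082 + 311673)/((-93091 + L)*(227869 - 26657) - 339709) = (-324082 + 311673)/((-93091 - 63186)*(227869 - 26657) - 339709) = -12409/(-156277*201212 - 339709) = -12409/(-31444807724 - 339709) = -12409/(-31445147433) = -12409*(-1/31445147433) = 12409/31445147433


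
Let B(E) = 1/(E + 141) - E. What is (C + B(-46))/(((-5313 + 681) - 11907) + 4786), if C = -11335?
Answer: 1072454/1116535 ≈ 0.96052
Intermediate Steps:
B(E) = 1/(141 + E) - E
(C + B(-46))/(((-5313 + 681) - 11907) + 4786) = (-11335 + (1 - 1*(-46)² - 141*(-46))/(141 - 46))/(((-5313 + 681) - 11907) + 4786) = (-11335 + (1 - 1*2116 + 6486)/95)/((-4632 - 11907) + 4786) = (-11335 + (1 - 2116 + 6486)/95)/(-16539 + 4786) = (-11335 + (1/95)*4371)/(-11753) = (-11335 + 4371/95)*(-1/11753) = -1072454/95*(-1/11753) = 1072454/1116535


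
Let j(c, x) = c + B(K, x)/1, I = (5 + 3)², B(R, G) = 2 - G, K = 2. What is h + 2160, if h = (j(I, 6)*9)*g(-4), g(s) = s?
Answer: 0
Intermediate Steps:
I = 64 (I = 8² = 64)
j(c, x) = 2 + c - x (j(c, x) = c + (2 - x)/1 = c + (2 - x)*1 = c + (2 - x) = 2 + c - x)
h = -2160 (h = ((2 + 64 - 1*6)*9)*(-4) = ((2 + 64 - 6)*9)*(-4) = (60*9)*(-4) = 540*(-4) = -2160)
h + 2160 = -2160 + 2160 = 0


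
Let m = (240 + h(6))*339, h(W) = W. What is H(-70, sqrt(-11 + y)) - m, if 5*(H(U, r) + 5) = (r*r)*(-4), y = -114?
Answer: -83299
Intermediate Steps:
m = 83394 (m = (240 + 6)*339 = 246*339 = 83394)
H(U, r) = -5 - 4*r**2/5 (H(U, r) = -5 + ((r*r)*(-4))/5 = -5 + (r**2*(-4))/5 = -5 + (-4*r**2)/5 = -5 - 4*r**2/5)
H(-70, sqrt(-11 + y)) - m = (-5 - 4*(sqrt(-11 - 114))**2/5) - 1*83394 = (-5 - 4*(sqrt(-125))**2/5) - 83394 = (-5 - 4*(5*I*sqrt(5))**2/5) - 83394 = (-5 - 4/5*(-125)) - 83394 = (-5 + 100) - 83394 = 95 - 83394 = -83299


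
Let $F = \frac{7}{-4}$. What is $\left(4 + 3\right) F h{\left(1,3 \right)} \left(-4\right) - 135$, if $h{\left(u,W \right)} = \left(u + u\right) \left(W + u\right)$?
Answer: $257$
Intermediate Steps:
$F = - \frac{7}{4}$ ($F = 7 \left(- \frac{1}{4}\right) = - \frac{7}{4} \approx -1.75$)
$h{\left(u,W \right)} = 2 u \left(W + u\right)$
$\left(4 + 3\right) F h{\left(1,3 \right)} \left(-4\right) - 135 = \left(4 + 3\right) \left(- \frac{7}{4}\right) 2 \cdot 1 \left(3 + 1\right) \left(-4\right) - 135 = 7 \left(- \frac{7}{4}\right) 2 \cdot 1 \cdot 4 \left(-4\right) - 135 = - \frac{49 \cdot 8 \left(-4\right)}{4} - 135 = \left(- \frac{49}{4}\right) \left(-32\right) - 135 = 392 - 135 = 257$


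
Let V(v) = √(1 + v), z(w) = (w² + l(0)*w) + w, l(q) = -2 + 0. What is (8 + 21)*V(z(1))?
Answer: 29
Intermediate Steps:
l(q) = -2
z(w) = w² - w (z(w) = (w² - 2*w) + w = w² - w)
(8 + 21)*V(z(1)) = (8 + 21)*√(1 + 1*(-1 + 1)) = 29*√(1 + 1*0) = 29*√(1 + 0) = 29*√1 = 29*1 = 29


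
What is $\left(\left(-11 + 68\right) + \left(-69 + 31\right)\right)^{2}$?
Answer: $361$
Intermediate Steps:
$\left(\left(-11 + 68\right) + \left(-69 + 31\right)\right)^{2} = \left(57 - 38\right)^{2} = 19^{2} = 361$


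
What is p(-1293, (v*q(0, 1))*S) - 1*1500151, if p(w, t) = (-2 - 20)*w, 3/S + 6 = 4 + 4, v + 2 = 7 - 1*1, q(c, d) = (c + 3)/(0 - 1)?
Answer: -1471705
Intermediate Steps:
q(c, d) = -3 - c (q(c, d) = (3 + c)/(-1) = (3 + c)*(-1) = -3 - c)
v = 4 (v = -2 + (7 - 1*1) = -2 + (7 - 1) = -2 + 6 = 4)
S = 3/2 (S = 3/(-6 + (4 + 4)) = 3/(-6 + 8) = 3/2 ≈ 1.5000)
p(w, t) = -22*w
p(-1293, (v*q(0, 1))*S) - 1*1500151 = -22*(-1293) - 1*1500151 = 28446 - 1500151 = -1471705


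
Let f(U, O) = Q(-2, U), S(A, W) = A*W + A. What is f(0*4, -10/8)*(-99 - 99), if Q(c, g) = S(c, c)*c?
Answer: 792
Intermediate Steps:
S(A, W) = A + A*W
Q(c, g) = c²*(1 + c) (Q(c, g) = (c*(1 + c))*c = c²*(1 + c))
f(U, O) = -4 (f(U, O) = (-2)²*(1 - 2) = 4*(-1) = -4)
f(0*4, -10/8)*(-99 - 99) = -4*(-99 - 99) = -4*(-198) = 792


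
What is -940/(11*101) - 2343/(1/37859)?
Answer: -98549741647/1111 ≈ -8.8704e+7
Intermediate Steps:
-940/(11*101) - 2343/(1/37859) = -940/1111 - 2343/1/37859 = -940*1/1111 - 2343*37859 = -940/1111 - 88703637 = -98549741647/1111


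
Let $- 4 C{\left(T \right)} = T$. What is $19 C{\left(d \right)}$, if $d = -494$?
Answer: $\frac{4693}{2} \approx 2346.5$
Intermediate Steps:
$C{\left(T \right)} = - \frac{T}{4}$
$19 C{\left(d \right)} = 19 \left(\left(- \frac{1}{4}\right) \left(-494\right)\right) = 19 \cdot \frac{247}{2} = \frac{4693}{2}$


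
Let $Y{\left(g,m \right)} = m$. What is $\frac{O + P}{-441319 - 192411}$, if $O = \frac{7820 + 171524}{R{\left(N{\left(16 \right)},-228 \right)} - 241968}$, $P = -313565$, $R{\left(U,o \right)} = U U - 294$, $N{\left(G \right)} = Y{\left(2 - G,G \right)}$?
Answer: $\frac{37942395367}{76683231190} \approx 0.49479$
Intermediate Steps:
$N{\left(G \right)} = G$
$R{\left(U,o \right)} = -294 + U^{2}$ ($R{\left(U,o \right)} = U^{2} - 294 = -294 + U^{2}$)
$O = - \frac{89672}{121003}$ ($O = \frac{7820 + 171524}{\left(-294 + 16^{2}\right) - 241968} = \frac{179344}{\left(-294 + 256\right) - 241968} = \frac{179344}{-38 - 241968} = \frac{179344}{-242006} = 179344 \left(- \frac{1}{242006}\right) = - \frac{89672}{121003} \approx -0.74107$)
$\frac{O + P}{-441319 - 192411} = \frac{- \frac{89672}{121003} - 313565}{-441319 - 192411} = - \frac{37942395367}{121003 \left(-633730\right)} = \left(- \frac{37942395367}{121003}\right) \left(- \frac{1}{633730}\right) = \frac{37942395367}{76683231190}$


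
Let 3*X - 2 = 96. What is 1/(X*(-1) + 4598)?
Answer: 3/13696 ≈ 0.00021904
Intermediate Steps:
X = 98/3 (X = 2/3 + (1/3)*96 = 2/3 + 32 = 98/3 ≈ 32.667)
1/(X*(-1) + 4598) = 1/((98/3)*(-1) + 4598) = 1/(-98/3 + 4598) = 1/(13696/3) = 3/13696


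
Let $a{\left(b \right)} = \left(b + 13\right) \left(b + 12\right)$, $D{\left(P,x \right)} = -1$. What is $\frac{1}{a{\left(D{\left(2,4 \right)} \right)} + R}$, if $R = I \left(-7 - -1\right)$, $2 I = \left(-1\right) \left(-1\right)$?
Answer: $\frac{1}{129} \approx 0.0077519$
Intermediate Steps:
$I = \frac{1}{2}$ ($I = \frac{\left(-1\right) \left(-1\right)}{2} = \frac{1}{2} \cdot 1 = \frac{1}{2} \approx 0.5$)
$R = -3$ ($R = \frac{-7 - -1}{2} = \frac{-7 + 1}{2} = \frac{1}{2} \left(-6\right) = -3$)
$a{\left(b \right)} = \left(12 + b\right) \left(13 + b\right)$ ($a{\left(b \right)} = \left(13 + b\right) \left(12 + b\right) = \left(12 + b\right) \left(13 + b\right)$)
$\frac{1}{a{\left(D{\left(2,4 \right)} \right)} + R} = \frac{1}{\left(156 + \left(-1\right)^{2} + 25 \left(-1\right)\right) - 3} = \frac{1}{\left(156 + 1 - 25\right) - 3} = \frac{1}{132 - 3} = \frac{1}{129}$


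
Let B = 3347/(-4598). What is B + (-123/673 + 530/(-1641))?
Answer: -6264538105/5077999014 ≈ -1.2337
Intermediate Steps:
B = -3347/4598 (B = 3347*(-1/4598) = -3347/4598 ≈ -0.72793)
B + (-123/673 + 530/(-1641)) = -3347/4598 + (-123/673 + 530/(-1641)) = -3347/4598 + (-123*1/673 + 530*(-1/1641)) = -3347/4598 + (-123/673 - 530/1641) = -3347/4598 - 558533/1104393 = -6264538105/5077999014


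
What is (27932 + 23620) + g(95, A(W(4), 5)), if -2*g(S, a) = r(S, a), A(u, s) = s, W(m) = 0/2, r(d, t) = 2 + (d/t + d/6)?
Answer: 618403/12 ≈ 51534.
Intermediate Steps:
r(d, t) = 2 + d/6 + d/t (r(d, t) = 2 + (d/t + d*(⅙)) = 2 + (d/t + d/6) = 2 + (d/6 + d/t) = 2 + d/6 + d/t)
W(m) = 0 (W(m) = 0*(½) = 0)
g(S, a) = -1 - S/12 - S/(2*a) (g(S, a) = -(2 + S/6 + S/a)/2 = -1 - S/12 - S/(2*a))
(27932 + 23620) + g(95, A(W(4), 5)) = (27932 + 23620) + (-1 - 1/12*95 - ½*95/5) = 51552 + (-1 - 95/12 - ½*95*⅕) = 51552 + (-1 - 95/12 - 19/2) = 51552 - 221/12 = 618403/12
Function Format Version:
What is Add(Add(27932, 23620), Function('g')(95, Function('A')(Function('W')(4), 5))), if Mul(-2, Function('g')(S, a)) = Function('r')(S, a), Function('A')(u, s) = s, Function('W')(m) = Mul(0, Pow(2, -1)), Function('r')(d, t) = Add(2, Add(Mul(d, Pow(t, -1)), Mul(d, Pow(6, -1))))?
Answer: Rational(618403, 12) ≈ 51534.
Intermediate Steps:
Function('r')(d, t) = Add(2, Mul(Rational(1, 6), d), Mul(d, Pow(t, -1))) (Function('r')(d, t) = Add(2, Add(Mul(d, Pow(t, -1)), Mul(d, Rational(1, 6)))) = Add(2, Add(Mul(d, Pow(t, -1)), Mul(Rational(1, 6), d))) = Add(2, Add(Mul(Rational(1, 6), d), Mul(d, Pow(t, -1)))) = Add(2, Mul(Rational(1, 6), d), Mul(d, Pow(t, -1))))
Function('W')(m) = 0 (Function('W')(m) = Mul(0, Rational(1, 2)) = 0)
Function('g')(S, a) = Add(-1, Mul(Rational(-1, 12), S), Mul(Rational(-1, 2), S, Pow(a, -1))) (Function('g')(S, a) = Mul(Rational(-1, 2), Add(2, Mul(Rational(1, 6), S), Mul(S, Pow(a, -1)))) = Add(-1, Mul(Rational(-1, 12), S), Mul(Rational(-1, 2), S, Pow(a, -1))))
Add(Add(27932, 23620), Function('g')(95, Function('A')(Function('W')(4), 5))) = Add(Add(27932, 23620), Add(-1, Mul(Rational(-1, 12), 95), Mul(Rational(-1, 2), 95, Pow(5, -1)))) = Add(51552, Add(-1, Rational(-95, 12), Mul(Rational(-1, 2), 95, Rational(1, 5)))) = Add(51552, Add(-1, Rational(-95, 12), Rational(-19, 2))) = Add(51552, Rational(-221, 12)) = Rational(618403, 12)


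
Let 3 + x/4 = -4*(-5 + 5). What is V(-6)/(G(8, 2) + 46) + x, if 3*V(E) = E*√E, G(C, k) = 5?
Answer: -12 - 2*I*√6/51 ≈ -12.0 - 0.096058*I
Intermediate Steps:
V(E) = E^(3/2)/3 (V(E) = (E*√E)/3 = E^(3/2)/3)
x = -12 (x = -12 + 4*(-4*(-5 + 5)) = -12 + 4*(-4*0) = -12 + 4*0 = -12 + 0 = -12)
V(-6)/(G(8, 2) + 46) + x = ((-6)^(3/2)/3)/(5 + 46) - 12 = ((-6*I*√6)/3)/51 - 12 = -2*I*√6*(1/51) - 12 = -2*I*√6/51 - 12 = -12 - 2*I*√6/51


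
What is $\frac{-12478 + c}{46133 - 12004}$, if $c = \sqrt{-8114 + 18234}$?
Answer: $- \frac{12478}{34129} + \frac{2 \sqrt{2530}}{34129} \approx -0.36267$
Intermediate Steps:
$c = 2 \sqrt{2530}$ ($c = \sqrt{10120} = 2 \sqrt{2530} \approx 100.6$)
$\frac{-12478 + c}{46133 - 12004} = \frac{-12478 + 2 \sqrt{2530}}{46133 - 12004} = \frac{-12478 + 2 \sqrt{2530}}{34129} = \left(-12478 + 2 \sqrt{2530}\right) \frac{1}{34129} = - \frac{12478}{34129} + \frac{2 \sqrt{2530}}{34129}$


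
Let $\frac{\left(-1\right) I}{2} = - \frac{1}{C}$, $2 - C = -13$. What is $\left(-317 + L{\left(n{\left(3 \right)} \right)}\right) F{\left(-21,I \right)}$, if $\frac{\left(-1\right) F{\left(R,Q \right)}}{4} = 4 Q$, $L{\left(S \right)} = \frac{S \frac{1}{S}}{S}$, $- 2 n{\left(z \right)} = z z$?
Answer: $\frac{18272}{27} \approx 676.74$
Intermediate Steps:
$C = 15$ ($C = 2 - -13 = 2 + 13 = 15$)
$n{\left(z \right)} = - \frac{z^{2}}{2}$ ($n{\left(z \right)} = - \frac{z z}{2} = - \frac{z^{2}}{2}$)
$I = \frac{2}{15}$ ($I = - 2 \left(- \frac{1}{15}\right) = - 2 \left(\left(-1\right) \frac{1}{15}\right) = \left(-2\right) \left(- \frac{1}{15}\right) = \frac{2}{15} \approx 0.13333$)
$L{\left(S \right)} = \frac{1}{S}$ ($L{\left(S \right)} = 1 \frac{1}{S} = \frac{1}{S}$)
$F{\left(R,Q \right)} = - 16 Q$ ($F{\left(R,Q \right)} = - 4 \cdot 4 Q = - 16 Q$)
$\left(-317 + L{\left(n{\left(3 \right)} \right)}\right) F{\left(-21,I \right)} = \left(-317 + \frac{1}{\left(- \frac{1}{2}\right) 3^{2}}\right) \left(\left(-16\right) \frac{2}{15}\right) = \left(-317 + \frac{1}{\left(- \frac{1}{2}\right) 9}\right) \left(- \frac{32}{15}\right) = \left(-317 + \frac{1}{- \frac{9}{2}}\right) \left(- \frac{32}{15}\right) = \left(-317 - \frac{2}{9}\right) \left(- \frac{32}{15}\right) = \left(- \frac{2855}{9}\right) \left(- \frac{32}{15}\right) = \frac{18272}{27}$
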